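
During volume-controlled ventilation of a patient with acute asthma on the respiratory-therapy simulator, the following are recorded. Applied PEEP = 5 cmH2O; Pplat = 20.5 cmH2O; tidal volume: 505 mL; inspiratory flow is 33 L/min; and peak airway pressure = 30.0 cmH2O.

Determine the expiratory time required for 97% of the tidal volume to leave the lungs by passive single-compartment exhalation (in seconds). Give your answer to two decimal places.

1.97

Flow: 33 L/min ÷ 60 = 0.55 L/s.
R = (PIP − Pplat)/V̇ = (30.0 − 20.5) / 0.55 = 9.5/0.55 = 17.273 cmH2O·s/L.
C = Vt/(Pplat − PEEP) = 505.0 / (20.5 − 5) = 505.0/15.5 = 32.581 mL/cmH2O.
τ = R × C = 17.273 × 0.03258 L/cmH2O = 0.5628 s.
t = −τ·ln(1 − 0.97) = −0.5628·ln(0.03) = 1.973 s.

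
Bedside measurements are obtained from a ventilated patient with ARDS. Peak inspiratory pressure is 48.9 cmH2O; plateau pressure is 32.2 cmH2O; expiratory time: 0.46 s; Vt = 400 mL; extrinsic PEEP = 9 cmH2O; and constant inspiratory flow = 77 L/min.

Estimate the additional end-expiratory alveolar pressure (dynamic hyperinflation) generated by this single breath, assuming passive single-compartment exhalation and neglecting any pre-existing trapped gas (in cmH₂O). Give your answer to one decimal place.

Flow: 77 L/min ÷ 60 = 1.2833 L/s.
R = (PIP − Pplat)/V̇ = (48.9 − 32.2) / 1.2833 = 16.7/1.2833 = 13.013 cmH2O·s/L.
C = Vt/(Pplat − PEEP) = 400.0 / (32.2 − 9) = 400.0/23.2 = 17.241 mL/cmH2O.
τ = R × C = 13.013 × 0.01724 L/cmH2O = 0.2243 s.
Fraction remaining = e^(−Te/τ) = e^(−0.46/0.2243) = 0.1286; trapped volume = 400.0 × 0.1286 = 51.44 mL.
Additional alveolar pressure from trapping ≈ V_trapped / C = 51.44 / 17.241 = 2.984 cmH2O.

3.0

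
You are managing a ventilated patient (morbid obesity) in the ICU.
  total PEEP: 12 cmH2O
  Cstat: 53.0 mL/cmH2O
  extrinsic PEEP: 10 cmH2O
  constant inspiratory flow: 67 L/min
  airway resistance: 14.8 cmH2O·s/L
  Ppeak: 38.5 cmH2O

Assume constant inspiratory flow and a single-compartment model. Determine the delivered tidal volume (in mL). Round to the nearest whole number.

Flow: 67 L/min ÷ 60 = 1.1167 L/s.
Total PEEP = 12 cmH2O (set 10 + intrinsic 2); this is the baseline alveolar pressure.
Equation of motion (constant flow): PIP = Vt/C + R·V̇ + PEEP.
Vt/C = PIP − R·V̇ − PEEP = 38.5 − 16.527 − 12 = 9.973 cmH2O.
Vt = C × 9.973 = 53.0 × 9.973 = 528.57 mL.

529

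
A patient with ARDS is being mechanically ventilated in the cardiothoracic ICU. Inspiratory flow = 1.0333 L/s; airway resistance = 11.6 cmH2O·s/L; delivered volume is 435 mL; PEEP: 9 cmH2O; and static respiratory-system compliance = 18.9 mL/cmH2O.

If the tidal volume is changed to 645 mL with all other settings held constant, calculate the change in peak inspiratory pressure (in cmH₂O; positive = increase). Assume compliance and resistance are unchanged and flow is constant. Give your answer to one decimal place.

11.1

PIP = Vt/C + R·V̇ + PEEP (constant-flow equation of motion).
Only the elastic term changes: ΔPIP = ΔVt / C = (645 − 435) / 18.9 = 11.111 cmH2O.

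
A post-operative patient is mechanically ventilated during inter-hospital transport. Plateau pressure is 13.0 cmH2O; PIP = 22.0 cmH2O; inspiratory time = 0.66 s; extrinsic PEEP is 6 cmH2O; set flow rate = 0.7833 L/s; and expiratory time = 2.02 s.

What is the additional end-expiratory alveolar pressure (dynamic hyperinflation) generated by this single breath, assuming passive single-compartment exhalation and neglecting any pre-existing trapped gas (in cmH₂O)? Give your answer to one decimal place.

Vt = flow × Ti = 0.7833 L/s × 0.66 s × 1000 mL/L = 516.98 mL.
R = (PIP − Pplat)/V̇ = (22.0 − 13.0) / 0.7833 = 9.0/0.7833 = 11.49 cmH2O·s/L.
C = Vt/(Pplat − PEEP) = 516.98 / (13.0 − 6) = 516.98/7.0 = 73.854 mL/cmH2O.
τ = R × C = 11.49 × 0.07385 L/cmH2O = 0.8485 s.
Fraction remaining = e^(−Te/τ) = e^(−2.02/0.8485) = 0.09249; trapped volume = 516.98 × 0.09249 = 47.815 mL.
Additional alveolar pressure from trapping ≈ V_trapped / C = 47.815 / 73.854 = 0.6474 cmH2O.

0.6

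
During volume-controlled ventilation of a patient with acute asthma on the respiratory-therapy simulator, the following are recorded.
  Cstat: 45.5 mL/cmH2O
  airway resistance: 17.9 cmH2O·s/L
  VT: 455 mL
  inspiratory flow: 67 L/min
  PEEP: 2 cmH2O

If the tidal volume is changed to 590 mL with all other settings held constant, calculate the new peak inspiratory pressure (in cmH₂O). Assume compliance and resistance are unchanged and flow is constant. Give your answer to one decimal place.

Flow: 67 L/min ÷ 60 = 1.1167 L/s.
PIP = Vt/C + R·V̇ + PEEP (constant-flow equation of motion).
Only the elastic term changes: ΔPIP = ΔVt / C = (590 − 455) / 45.5 = 2.967 cmH2O.
Original PIP = 455/45.5 + 17.9×1.1167 + 2 = 31.989 cmH2O; new PIP = 31.989 + (2.967) = 34.956 cmH2O.

35.0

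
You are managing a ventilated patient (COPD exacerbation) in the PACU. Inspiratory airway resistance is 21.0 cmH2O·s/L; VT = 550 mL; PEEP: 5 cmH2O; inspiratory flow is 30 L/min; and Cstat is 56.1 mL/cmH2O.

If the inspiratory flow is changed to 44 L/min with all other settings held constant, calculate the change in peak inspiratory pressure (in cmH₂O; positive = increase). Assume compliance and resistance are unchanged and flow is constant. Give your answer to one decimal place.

4.9

Flow: 30 L/min ÷ 60 = 0.5 L/s.
New flow: 44 L/min ÷ 60 = 0.7333 L/s.
PIP = Vt/C + R·V̇ + PEEP (constant-flow equation of motion).
Only the resistive term changes: ΔPIP = R × ΔV̇ = 21.0 × (0.7333 − 0.5) = 21.0 × 0.2333 = 4.899 cmH2O.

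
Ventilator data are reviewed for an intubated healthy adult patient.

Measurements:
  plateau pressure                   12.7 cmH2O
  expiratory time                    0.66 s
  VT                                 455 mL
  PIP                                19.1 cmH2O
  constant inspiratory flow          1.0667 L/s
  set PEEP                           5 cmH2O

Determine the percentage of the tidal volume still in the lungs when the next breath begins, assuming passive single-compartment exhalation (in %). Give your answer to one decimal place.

R = (PIP − Pplat)/V̇ = (19.1 − 12.7) / 1.0667 = 6.4/1.0667 = 6.0 cmH2O·s/L.
C = Vt/(Pplat − PEEP) = 455.0 / (12.7 − 5) = 455.0/7.7 = 59.091 mL/cmH2O.
τ = R × C = 6.0 × 0.05909 L/cmH2O = 0.3545 s.
Fraction remaining at end-expiration = e^(−Te/τ) = e^(−0.66/0.3545) = 0.1554 → 15.54%.

15.5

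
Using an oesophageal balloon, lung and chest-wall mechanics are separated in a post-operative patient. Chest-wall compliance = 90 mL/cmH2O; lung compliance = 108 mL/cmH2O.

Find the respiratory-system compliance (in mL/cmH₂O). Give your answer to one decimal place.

Lung and chest wall are elastances in series: 1/Crs = 1/CL + 1/Ccw.
1/Crs = 1/108 + 1/90 = 0.02037.
Crs = 49.092 mL/cmH2O.

49.1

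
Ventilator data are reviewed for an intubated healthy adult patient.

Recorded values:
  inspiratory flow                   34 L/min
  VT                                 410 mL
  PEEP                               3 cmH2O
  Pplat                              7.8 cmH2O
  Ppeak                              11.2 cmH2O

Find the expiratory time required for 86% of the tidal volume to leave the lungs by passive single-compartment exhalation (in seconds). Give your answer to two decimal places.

Flow: 34 L/min ÷ 60 = 0.5667 L/s.
R = (PIP − Pplat)/V̇ = (11.2 − 7.8) / 0.5667 = 3.4/0.5667 = 6.0 cmH2O·s/L.
C = Vt/(Pplat − PEEP) = 410.0 / (7.8 − 3) = 410.0/4.8 = 85.417 mL/cmH2O.
τ = R × C = 6.0 × 0.08542 L/cmH2O = 0.5125 s.
t = −τ·ln(1 − 0.86) = −0.5125·ln(0.14) = 1.008 s.

1.01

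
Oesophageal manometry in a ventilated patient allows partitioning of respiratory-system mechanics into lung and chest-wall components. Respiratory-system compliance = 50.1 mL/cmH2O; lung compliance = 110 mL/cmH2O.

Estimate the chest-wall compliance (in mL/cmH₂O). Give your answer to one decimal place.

1/Ccw = 1/Crs − 1/CL.
1/Ccw = 1/50.1 − 1/110 = 0.01087.
Ccw = 91.996 mL/cmH2O.

92.0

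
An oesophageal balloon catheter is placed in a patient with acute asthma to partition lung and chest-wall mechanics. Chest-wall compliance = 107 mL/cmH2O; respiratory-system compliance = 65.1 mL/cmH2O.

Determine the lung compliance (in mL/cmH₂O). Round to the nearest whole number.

1/CL = 1/Crs − 1/Ccw.
1/CL = 1/65.1 − 1/107 = 0.006015.
CL = 166.25 mL/cmH2O.

166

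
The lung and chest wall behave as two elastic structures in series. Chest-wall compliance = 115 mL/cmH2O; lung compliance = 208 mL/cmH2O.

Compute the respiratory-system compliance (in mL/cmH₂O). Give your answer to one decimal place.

74.1

Lung and chest wall are elastances in series: 1/Crs = 1/CL + 1/Ccw.
1/Crs = 1/208 + 1/115 = 0.0135.
Crs = 74.074 mL/cmH2O.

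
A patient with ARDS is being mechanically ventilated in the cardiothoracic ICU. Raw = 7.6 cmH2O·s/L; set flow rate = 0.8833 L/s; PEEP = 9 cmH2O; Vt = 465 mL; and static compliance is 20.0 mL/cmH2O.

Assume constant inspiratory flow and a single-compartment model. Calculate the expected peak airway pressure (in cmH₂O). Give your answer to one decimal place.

Equation of motion (constant flow): PIP = Vt/C + R·V̇ + PEEP.
PIP = 465/20.0 + 7.6×0.8833 + 9 = 23.25 + 6.713 + 9 = 38.963 cmH2O.

39.0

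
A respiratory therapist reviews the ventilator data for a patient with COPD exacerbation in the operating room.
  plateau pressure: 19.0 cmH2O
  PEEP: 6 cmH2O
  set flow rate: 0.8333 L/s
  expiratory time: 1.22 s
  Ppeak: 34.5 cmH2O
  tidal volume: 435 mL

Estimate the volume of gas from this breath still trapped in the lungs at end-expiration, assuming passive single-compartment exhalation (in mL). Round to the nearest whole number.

R = (PIP − Pplat)/V̇ = (34.5 − 19.0) / 0.8333 = 15.5/0.8333 = 18.601 cmH2O·s/L.
C = Vt/(Pplat − PEEP) = 435.0 / (19.0 − 6) = 435.0/13.0 = 33.462 mL/cmH2O.
τ = R × C = 18.601 × 0.03346 L/cmH2O = 0.6224 s.
Fraction remaining = e^(−Te/τ) = e^(−1.22/0.6224) = 0.1408.
Trapped volume = 435.0 × 0.1408 = 61.248 mL.

61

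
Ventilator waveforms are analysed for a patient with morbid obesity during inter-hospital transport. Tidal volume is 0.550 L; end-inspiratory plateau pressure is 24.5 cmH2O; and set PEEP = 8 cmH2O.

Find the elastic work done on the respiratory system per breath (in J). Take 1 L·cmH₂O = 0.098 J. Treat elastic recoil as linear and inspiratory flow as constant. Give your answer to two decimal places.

Elastic work ≈ ½ × (Pplat − PEEP) × Vt = 0.5 × (24.5 − 8) × 0.550 L = 0.5 × 16.5 × 0.550 = 4.538 L·cmH2O.
× 0.098 J/(L·cmH2O) → 0.4447 J.

0.44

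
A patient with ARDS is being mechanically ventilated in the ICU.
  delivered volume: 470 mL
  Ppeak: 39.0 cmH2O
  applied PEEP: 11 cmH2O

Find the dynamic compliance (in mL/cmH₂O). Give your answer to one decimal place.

Dynamic compliance = Vt / (PIP − PEEP) = 470 / (39.0 − 11) = 470 / 28.0 = 16.786 mL/cmH2O.

16.8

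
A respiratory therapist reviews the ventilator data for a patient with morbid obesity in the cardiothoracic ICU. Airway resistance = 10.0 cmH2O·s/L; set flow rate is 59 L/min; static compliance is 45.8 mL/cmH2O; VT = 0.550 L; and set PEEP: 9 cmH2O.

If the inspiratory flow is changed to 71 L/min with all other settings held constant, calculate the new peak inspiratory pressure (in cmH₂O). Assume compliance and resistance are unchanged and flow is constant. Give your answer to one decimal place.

32.8

Flow: 59 L/min ÷ 60 = 0.9833 L/s.
New flow: 71 L/min ÷ 60 = 1.1833 L/s.
PIP = Vt/C + R·V̇ + PEEP (constant-flow equation of motion).
Only the resistive term changes: ΔPIP = R × ΔV̇ = 10.0 × (1.1833 − 0.9833) = 10.0 × 0.2 = 2.0 cmH2O.
Original PIP = 550/45.8 + 10.0×0.9833 + 9 = 30.842 cmH2O; new PIP = 30.842 + (2.0) = 32.842 cmH2O.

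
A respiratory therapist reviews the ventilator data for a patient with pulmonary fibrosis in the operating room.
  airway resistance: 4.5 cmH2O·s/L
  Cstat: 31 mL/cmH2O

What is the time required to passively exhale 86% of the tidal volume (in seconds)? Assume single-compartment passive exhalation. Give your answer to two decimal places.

τ = R × C = 4.5 × 31 mL/cmH2O = 4.5 × 0.031 L/cmH2O = 0.1395 s.
Exhaled fraction f = 1 − e^(−t/τ) → t = −τ·ln(1 − f) = −0.1395·ln(0.14) = 0.2743 s.

0.27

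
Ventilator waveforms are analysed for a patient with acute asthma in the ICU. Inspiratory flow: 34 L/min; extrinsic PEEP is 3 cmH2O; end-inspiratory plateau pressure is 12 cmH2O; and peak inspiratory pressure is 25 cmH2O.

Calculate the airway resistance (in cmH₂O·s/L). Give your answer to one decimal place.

Flow: 34 L/min ÷ 60 = 0.5667 L/s.
Raw = (PIP − Pplat) / flow = (25 − 12) / 0.5667 = 13.0 / 0.5667 = 22.94 cmH2O·s/L.

22.9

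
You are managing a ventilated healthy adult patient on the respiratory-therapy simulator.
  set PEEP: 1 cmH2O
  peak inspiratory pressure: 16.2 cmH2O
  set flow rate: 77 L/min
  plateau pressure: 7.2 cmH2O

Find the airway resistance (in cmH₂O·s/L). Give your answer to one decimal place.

Flow: 77 L/min ÷ 60 = 1.2833 L/s.
Raw = (PIP − Pplat) / flow = (16.2 − 7.2) / 1.2833 = 9.0 / 1.2833 = 7.013 cmH2O·s/L.

7.0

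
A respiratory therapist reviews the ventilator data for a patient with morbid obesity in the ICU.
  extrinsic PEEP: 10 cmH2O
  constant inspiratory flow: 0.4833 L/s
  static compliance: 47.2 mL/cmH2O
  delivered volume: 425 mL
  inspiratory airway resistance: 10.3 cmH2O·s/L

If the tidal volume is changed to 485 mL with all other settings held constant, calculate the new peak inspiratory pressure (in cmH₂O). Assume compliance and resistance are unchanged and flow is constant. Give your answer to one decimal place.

25.3

PIP = Vt/C + R·V̇ + PEEP (constant-flow equation of motion).
Only the elastic term changes: ΔPIP = ΔVt / C = (485 − 425) / 47.2 = 1.271 cmH2O.
Original PIP = 425/47.2 + 10.3×0.4833 + 10 = 23.982 cmH2O; new PIP = 23.982 + (1.271) = 25.253 cmH2O.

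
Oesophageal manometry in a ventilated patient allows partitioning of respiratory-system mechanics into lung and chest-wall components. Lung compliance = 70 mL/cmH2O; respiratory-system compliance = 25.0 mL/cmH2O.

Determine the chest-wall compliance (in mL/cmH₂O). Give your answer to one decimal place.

38.9

1/Ccw = 1/Crs − 1/CL.
1/Ccw = 1/25.0 − 1/70 = 0.02571.
Ccw = 38.895 mL/cmH2O.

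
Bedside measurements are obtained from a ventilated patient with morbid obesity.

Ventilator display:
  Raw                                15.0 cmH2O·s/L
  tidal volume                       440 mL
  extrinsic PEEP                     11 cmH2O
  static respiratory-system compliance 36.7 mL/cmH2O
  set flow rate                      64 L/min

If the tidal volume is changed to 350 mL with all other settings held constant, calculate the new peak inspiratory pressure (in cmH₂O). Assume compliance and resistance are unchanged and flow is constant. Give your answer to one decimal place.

36.5

Flow: 64 L/min ÷ 60 = 1.0667 L/s.
PIP = Vt/C + R·V̇ + PEEP (constant-flow equation of motion).
Only the elastic term changes: ΔPIP = ΔVt / C = (350 − 440) / 36.7 = -2.452 cmH2O.
Original PIP = 440/36.7 + 15.0×1.0667 + 11 = 38.99 cmH2O; new PIP = 38.99 + (-2.452) = 36.538 cmH2O.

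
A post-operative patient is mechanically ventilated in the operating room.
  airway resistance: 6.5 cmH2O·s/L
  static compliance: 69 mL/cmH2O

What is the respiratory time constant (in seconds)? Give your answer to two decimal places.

τ = R × C = 6.5 × 69 mL/cmH2O = 6.5 × 0.069 L/cmH2O = 0.4485 s.

0.45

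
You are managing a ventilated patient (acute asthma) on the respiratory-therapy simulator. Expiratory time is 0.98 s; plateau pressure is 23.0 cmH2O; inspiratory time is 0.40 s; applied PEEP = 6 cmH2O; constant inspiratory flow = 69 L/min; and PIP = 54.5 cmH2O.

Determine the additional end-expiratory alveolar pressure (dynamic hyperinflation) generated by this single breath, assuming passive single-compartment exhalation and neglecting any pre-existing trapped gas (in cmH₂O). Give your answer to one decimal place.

4.5

Flow: 69 L/min ÷ 60 = 1.15 L/s.
Vt = flow × Ti = 1.15 L/s × 0.40 s × 1000 mL/L = 460.0 mL.
R = (PIP − Pplat)/V̇ = (54.5 − 23.0) / 1.15 = 31.5/1.15 = 27.391 cmH2O·s/L.
C = Vt/(Pplat − PEEP) = 460.0 / (23.0 − 6) = 460.0/17.0 = 27.059 mL/cmH2O.
τ = R × C = 27.391 × 0.02706 L/cmH2O = 0.7412 s.
Fraction remaining = e^(−Te/τ) = e^(−0.98/0.7412) = 0.2666; trapped volume = 460.0 × 0.2666 = 122.64 mL.
Additional alveolar pressure from trapping ≈ V_trapped / C = 122.64 / 27.059 = 4.532 cmH2O.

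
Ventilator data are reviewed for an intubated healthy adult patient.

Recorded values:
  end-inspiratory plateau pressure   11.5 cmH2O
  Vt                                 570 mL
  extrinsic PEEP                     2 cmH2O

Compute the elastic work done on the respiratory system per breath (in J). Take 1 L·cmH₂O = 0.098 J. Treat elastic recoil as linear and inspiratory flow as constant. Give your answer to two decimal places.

Elastic work ≈ ½ × (Pplat − PEEP) × Vt = 0.5 × (11.5 − 2) × 0.570 L = 0.5 × 9.5 × 0.570 = 2.708 L·cmH2O.
× 0.098 J/(L·cmH2O) → 0.2654 J.

0.27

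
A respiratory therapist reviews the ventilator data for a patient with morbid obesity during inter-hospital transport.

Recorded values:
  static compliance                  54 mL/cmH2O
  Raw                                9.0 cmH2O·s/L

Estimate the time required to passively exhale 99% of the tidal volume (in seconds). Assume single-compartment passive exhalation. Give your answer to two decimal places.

τ = R × C = 9.0 × 54 mL/cmH2O = 9.0 × 0.054 L/cmH2O = 0.486 s.
Exhaled fraction f = 1 − e^(−t/τ) → t = −τ·ln(1 − f) = −0.486·ln(0.01) = 2.238 s.

2.24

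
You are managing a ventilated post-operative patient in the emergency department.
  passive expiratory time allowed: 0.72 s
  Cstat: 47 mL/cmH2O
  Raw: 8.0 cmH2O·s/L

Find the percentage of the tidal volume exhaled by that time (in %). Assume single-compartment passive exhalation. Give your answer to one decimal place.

85.3

τ = R × C = 8.0 × 47 mL/cmH2O = 8.0 × 0.047 L/cmH2O = 0.376 s.
Passive exhalation: V(t)/V₀ = e^(−t/τ) = e^(−0.72/0.376) = 0.1474.
Fraction exhaled = 1 − 0.1474 = 0.8526 → 85.26%.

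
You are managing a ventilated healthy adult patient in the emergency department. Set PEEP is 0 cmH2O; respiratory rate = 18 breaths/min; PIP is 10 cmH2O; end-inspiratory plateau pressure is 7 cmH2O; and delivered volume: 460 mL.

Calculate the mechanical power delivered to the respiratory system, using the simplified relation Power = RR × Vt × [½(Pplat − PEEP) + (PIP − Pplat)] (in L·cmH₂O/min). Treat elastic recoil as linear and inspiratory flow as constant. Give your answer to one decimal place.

53.8

Per-breath work = Vt × [½(Pplat−PEEP) + (PIP−Pplat)] = 0.460 × [0.5×7.0 + 3.0] = 0.460 × 6.5 = 2.99 L·cmH2O.
Power = 18 × 2.99 = 53.82 L·cmH2O/min.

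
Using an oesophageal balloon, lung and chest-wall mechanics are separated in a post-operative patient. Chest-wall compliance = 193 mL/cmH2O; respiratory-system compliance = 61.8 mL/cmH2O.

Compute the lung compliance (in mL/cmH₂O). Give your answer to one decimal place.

1/CL = 1/Crs − 1/Ccw.
1/CL = 1/61.8 − 1/193 = 0.011.
CL = 90.909 mL/cmH2O.

90.9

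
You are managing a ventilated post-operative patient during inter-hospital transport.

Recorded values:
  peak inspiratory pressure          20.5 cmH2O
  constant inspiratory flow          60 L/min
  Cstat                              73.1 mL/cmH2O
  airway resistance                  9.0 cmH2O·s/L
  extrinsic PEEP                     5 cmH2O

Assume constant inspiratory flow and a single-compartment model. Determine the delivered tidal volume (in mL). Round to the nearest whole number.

475

Flow: 60 L/min ÷ 60 = 1 L/s.
Equation of motion (constant flow): PIP = Vt/C + R·V̇ + PEEP.
Vt/C = PIP − R·V̇ − PEEP = 20.5 − 9.0 − 5 = 6.5 cmH2O.
Vt = C × 6.5 = 73.1 × 6.5 = 475.15 mL.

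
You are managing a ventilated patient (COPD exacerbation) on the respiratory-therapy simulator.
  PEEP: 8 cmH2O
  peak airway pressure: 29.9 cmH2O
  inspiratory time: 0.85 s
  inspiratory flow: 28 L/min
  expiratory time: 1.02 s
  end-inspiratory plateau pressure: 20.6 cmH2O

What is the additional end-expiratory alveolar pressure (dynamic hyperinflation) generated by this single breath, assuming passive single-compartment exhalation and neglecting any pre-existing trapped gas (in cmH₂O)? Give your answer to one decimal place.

2.5

Flow: 28 L/min ÷ 60 = 0.4667 L/s.
Vt = flow × Ti = 0.4667 L/s × 0.85 s × 1000 mL/L = 396.7 mL.
R = (PIP − Pplat)/V̇ = (29.9 − 20.6) / 0.4667 = 9.3/0.4667 = 19.927 cmH2O·s/L.
C = Vt/(Pplat − PEEP) = 396.7 / (20.6 − 8) = 396.7/12.6 = 31.484 mL/cmH2O.
τ = R × C = 19.927 × 0.03148 L/cmH2O = 0.6273 s.
Fraction remaining = e^(−Te/τ) = e^(−1.02/0.6273) = 0.1967; trapped volume = 396.7 × 0.1967 = 78.031 mL.
Additional alveolar pressure from trapping ≈ V_trapped / C = 78.031 / 31.484 = 2.478 cmH2O.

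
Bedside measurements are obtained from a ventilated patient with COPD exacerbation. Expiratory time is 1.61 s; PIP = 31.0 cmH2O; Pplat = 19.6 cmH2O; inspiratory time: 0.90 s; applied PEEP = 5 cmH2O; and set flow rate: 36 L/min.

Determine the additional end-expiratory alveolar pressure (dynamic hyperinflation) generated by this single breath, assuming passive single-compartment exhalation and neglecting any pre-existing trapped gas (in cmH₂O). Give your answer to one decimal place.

1.5

Flow: 36 L/min ÷ 60 = 0.6 L/s.
Vt = flow × Ti = 0.6 L/s × 0.90 s × 1000 mL/L = 540.0 mL.
R = (PIP − Pplat)/V̇ = (31.0 − 19.6) / 0.6 = 11.4/0.6 = 19.0 cmH2O·s/L.
C = Vt/(Pplat − PEEP) = 540.0 / (19.6 − 5) = 540.0/14.6 = 36.986 mL/cmH2O.
τ = R × C = 19.0 × 0.03699 L/cmH2O = 0.7028 s.
Fraction remaining = e^(−Te/τ) = e^(−1.61/0.7028) = 0.1012; trapped volume = 540.0 × 0.1012 = 54.648 mL.
Additional alveolar pressure from trapping ≈ V_trapped / C = 54.648 / 36.986 = 1.478 cmH2O.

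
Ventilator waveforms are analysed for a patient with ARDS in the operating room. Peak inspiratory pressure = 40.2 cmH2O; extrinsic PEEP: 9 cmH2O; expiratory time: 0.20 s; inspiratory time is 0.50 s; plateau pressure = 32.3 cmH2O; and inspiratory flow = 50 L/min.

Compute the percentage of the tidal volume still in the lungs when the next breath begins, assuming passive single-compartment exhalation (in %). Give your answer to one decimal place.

30.7

Flow: 50 L/min ÷ 60 = 0.8333 L/s.
Vt = flow × Ti = 0.8333 L/s × 0.50 s × 1000 mL/L = 416.65 mL.
R = (PIP − Pplat)/V̇ = (40.2 − 32.3) / 0.8333 = 7.9/0.8333 = 9.48 cmH2O·s/L.
C = Vt/(Pplat − PEEP) = 416.65 / (32.3 − 9) = 416.65/23.3 = 17.882 mL/cmH2O.
τ = R × C = 9.48 × 0.01788 L/cmH2O = 0.1695 s.
Fraction remaining at end-expiration = e^(−Te/τ) = e^(−0.20/0.1695) = 0.3073 → 30.73%.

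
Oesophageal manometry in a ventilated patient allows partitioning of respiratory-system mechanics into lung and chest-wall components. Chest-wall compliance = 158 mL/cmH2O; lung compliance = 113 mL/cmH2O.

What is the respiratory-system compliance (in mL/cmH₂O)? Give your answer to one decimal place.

Lung and chest wall are elastances in series: 1/Crs = 1/CL + 1/Ccw.
1/Crs = 1/113 + 1/158 = 0.01518.
Crs = 65.876 mL/cmH2O.

65.9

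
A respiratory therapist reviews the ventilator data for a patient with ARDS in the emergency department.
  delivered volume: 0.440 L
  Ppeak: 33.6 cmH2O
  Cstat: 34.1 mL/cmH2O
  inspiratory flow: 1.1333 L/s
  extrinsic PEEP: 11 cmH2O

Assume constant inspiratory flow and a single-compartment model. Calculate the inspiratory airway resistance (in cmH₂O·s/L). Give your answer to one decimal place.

Equation of motion (constant flow): PIP = Vt/C + R·V̇ + PEEP.
R·V̇ = PIP − Vt/C − PEEP = 33.6 − 440/34.1 − 11 = 33.6 − 12.903 − 11 = 9.697 cmH2O.
R = 9.697 / 1.1333 = 8.556 cmH2O·s/L.

8.6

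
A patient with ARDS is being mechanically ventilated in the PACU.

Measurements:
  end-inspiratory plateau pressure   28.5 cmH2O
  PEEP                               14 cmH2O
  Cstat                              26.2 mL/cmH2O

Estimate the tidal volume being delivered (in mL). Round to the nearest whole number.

Vt = Cstat × (Pplat − PEEP) = 26.2 × (28.5 − 14) = 26.2 × 14.5 = 379.9 mL.

380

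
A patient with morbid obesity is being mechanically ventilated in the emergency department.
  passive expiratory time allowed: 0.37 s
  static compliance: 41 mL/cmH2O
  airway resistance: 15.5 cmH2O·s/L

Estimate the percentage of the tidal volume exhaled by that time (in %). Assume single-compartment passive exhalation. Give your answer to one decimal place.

τ = R × C = 15.5 × 41 mL/cmH2O = 15.5 × 0.041 L/cmH2O = 0.6355 s.
Passive exhalation: V(t)/V₀ = e^(−t/τ) = e^(−0.37/0.6355) = 0.5587.
Fraction exhaled = 1 − 0.5587 = 0.4413 → 44.13%.

44.1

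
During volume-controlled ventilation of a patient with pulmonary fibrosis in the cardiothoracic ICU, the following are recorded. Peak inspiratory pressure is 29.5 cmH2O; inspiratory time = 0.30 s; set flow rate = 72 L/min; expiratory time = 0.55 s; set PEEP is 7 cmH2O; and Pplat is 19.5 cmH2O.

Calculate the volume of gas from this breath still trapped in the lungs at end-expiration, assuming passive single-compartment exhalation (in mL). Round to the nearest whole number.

36

Flow: 72 L/min ÷ 60 = 1.2 L/s.
Vt = flow × Ti = 1.2 L/s × 0.30 s × 1000 mL/L = 360.0 mL.
R = (PIP − Pplat)/V̇ = (29.5 − 19.5) / 1.2 = 10.0/1.2 = 8.333 cmH2O·s/L.
C = Vt/(Pplat − PEEP) = 360.0 / (19.5 − 7) = 360.0/12.5 = 28.8 mL/cmH2O.
τ = R × C = 8.333 × 0.0288 L/cmH2O = 0.24 s.
Fraction remaining = e^(−Te/τ) = e^(−0.55/0.24) = 0.1011.
Trapped volume = 360.0 × 0.1011 = 36.396 mL.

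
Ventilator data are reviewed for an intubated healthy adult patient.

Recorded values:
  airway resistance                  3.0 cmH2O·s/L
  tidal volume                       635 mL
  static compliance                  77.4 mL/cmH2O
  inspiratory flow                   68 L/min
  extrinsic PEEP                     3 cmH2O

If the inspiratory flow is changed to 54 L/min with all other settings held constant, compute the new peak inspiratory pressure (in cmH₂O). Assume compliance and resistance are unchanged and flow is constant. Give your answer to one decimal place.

13.9

Flow: 68 L/min ÷ 60 = 1.1333 L/s.
New flow: 54 L/min ÷ 60 = 0.9 L/s.
PIP = Vt/C + R·V̇ + PEEP (constant-flow equation of motion).
Only the resistive term changes: ΔPIP = R × ΔV̇ = 3.0 × (0.9 − 1.1333) = 3.0 × -0.2333 = -0.6999 cmH2O.
Original PIP = 635/77.4 + 3.0×1.1333 + 3 = 14.604 cmH2O; new PIP = 14.604 + (-0.6999) = 13.904 cmH2O.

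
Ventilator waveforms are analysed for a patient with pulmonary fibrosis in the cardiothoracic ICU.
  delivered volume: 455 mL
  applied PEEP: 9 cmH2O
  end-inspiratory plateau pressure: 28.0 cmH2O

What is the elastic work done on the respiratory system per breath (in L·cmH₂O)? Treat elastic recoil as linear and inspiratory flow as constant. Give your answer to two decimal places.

4.32

Elastic work ≈ ½ × (Pplat − PEEP) × Vt = 0.5 × (28.0 − 9) × 0.455 L = 0.5 × 19.0 × 0.455 = 4.323 L·cmH2O.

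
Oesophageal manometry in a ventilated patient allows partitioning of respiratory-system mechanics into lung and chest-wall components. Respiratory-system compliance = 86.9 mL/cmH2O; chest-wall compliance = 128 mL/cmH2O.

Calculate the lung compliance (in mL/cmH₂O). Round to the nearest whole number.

1/CL = 1/Crs − 1/Ccw.
1/CL = 1/86.9 − 1/128 = 0.003695.
CL = 270.64 mL/cmH2O.

271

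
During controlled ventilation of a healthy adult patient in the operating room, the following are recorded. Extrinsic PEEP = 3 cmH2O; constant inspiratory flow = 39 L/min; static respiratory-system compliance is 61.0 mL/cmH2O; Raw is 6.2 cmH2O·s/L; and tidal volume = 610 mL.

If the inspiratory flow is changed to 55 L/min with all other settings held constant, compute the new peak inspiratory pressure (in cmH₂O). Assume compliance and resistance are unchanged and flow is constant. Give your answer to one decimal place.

18.7

Flow: 39 L/min ÷ 60 = 0.65 L/s.
New flow: 55 L/min ÷ 60 = 0.9167 L/s.
PIP = Vt/C + R·V̇ + PEEP (constant-flow equation of motion).
Only the resistive term changes: ΔPIP = R × ΔV̇ = 6.2 × (0.9167 − 0.65) = 6.2 × 0.2667 = 1.654 cmH2O.
Original PIP = 610/61.0 + 6.2×0.65 + 3 = 17.03 cmH2O; new PIP = 17.03 + (1.654) = 18.684 cmH2O.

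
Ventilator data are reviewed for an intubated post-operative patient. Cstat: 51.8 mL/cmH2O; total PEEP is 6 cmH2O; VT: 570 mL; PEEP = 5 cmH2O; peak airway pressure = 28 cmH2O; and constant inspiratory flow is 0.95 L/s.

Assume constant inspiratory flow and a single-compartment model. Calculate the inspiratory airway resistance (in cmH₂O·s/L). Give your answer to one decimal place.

11.6

Total PEEP = 6 cmH2O (set 5 + intrinsic 1); this is the baseline alveolar pressure.
Equation of motion (constant flow): PIP = Vt/C + R·V̇ + PEEP.
R·V̇ = PIP − Vt/C − PEEP = 28 − 570/51.8 − 6 = 28 − 11.004 − 6 = 10.996 cmH2O.
R = 10.996 / 0.95 = 11.575 cmH2O·s/L.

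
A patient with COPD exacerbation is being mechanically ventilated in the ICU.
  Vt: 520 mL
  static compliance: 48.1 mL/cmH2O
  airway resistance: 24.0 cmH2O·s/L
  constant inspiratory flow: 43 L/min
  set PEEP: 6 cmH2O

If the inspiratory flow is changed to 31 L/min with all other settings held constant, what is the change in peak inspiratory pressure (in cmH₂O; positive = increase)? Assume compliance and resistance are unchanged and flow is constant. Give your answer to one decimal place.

-4.8

Flow: 43 L/min ÷ 60 = 0.7167 L/s.
New flow: 31 L/min ÷ 60 = 0.5167 L/s.
PIP = Vt/C + R·V̇ + PEEP (constant-flow equation of motion).
Only the resistive term changes: ΔPIP = R × ΔV̇ = 24.0 × (0.5167 − 0.7167) = 24.0 × -0.2 = -4.8 cmH2O.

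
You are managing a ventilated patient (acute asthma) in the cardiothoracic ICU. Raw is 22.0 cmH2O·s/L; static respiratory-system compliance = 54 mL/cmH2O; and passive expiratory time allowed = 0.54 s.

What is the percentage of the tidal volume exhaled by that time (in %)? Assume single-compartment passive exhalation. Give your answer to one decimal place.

τ = R × C = 22.0 × 54 mL/cmH2O = 22.0 × 0.054 L/cmH2O = 1.188 s.
Passive exhalation: V(t)/V₀ = e^(−t/τ) = e^(−0.54/1.188) = 0.6347.
Fraction exhaled = 1 − 0.6347 = 0.3653 → 36.53%.

36.5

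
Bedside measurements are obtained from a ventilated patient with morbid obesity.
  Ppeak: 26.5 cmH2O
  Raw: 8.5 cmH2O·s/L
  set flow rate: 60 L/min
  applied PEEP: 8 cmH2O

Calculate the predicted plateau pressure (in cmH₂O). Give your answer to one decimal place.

18.0

Flow: 60 L/min ÷ 60 = 1 L/s.
Pplat = PIP − Raw × flow = 26.5 − 8.5 × 1 = 26.5 − 8.5 = 18.0 cmH2O.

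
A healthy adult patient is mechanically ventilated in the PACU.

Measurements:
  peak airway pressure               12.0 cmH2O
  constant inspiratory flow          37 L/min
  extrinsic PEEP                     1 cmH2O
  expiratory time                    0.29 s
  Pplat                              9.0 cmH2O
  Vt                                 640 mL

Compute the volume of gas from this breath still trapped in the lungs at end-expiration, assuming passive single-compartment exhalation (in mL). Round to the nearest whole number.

Flow: 37 L/min ÷ 60 = 0.6167 L/s.
R = (PIP − Pplat)/V̇ = (12.0 − 9.0) / 0.6167 = 3.0/0.6167 = 4.865 cmH2O·s/L.
C = Vt/(Pplat − PEEP) = 640.0 / (9.0 − 1) = 640.0/8.0 = 80.0 mL/cmH2O.
τ = R × C = 4.865 × 0.08 L/cmH2O = 0.3892 s.
Fraction remaining = e^(−Te/τ) = e^(−0.29/0.3892) = 0.4747.
Trapped volume = 640.0 × 0.4747 = 303.81 mL.

304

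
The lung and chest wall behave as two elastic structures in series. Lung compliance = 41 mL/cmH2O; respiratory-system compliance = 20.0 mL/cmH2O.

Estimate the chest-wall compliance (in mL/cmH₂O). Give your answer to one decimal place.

1/Ccw = 1/Crs − 1/CL.
1/Ccw = 1/20.0 − 1/41 = 0.02561.
Ccw = 39.047 mL/cmH2O.

39.0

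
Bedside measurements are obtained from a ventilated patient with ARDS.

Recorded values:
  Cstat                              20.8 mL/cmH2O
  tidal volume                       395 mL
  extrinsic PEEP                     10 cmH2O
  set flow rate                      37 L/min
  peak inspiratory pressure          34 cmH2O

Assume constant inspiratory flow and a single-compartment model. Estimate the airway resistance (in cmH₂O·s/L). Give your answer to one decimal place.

Flow: 37 L/min ÷ 60 = 0.6167 L/s.
Equation of motion (constant flow): PIP = Vt/C + R·V̇ + PEEP.
R·V̇ = PIP − Vt/C − PEEP = 34 − 395/20.8 − 10 = 34 − 18.99 − 10 = 5.01 cmH2O.
R = 5.01 / 0.6167 = 8.124 cmH2O·s/L.

8.1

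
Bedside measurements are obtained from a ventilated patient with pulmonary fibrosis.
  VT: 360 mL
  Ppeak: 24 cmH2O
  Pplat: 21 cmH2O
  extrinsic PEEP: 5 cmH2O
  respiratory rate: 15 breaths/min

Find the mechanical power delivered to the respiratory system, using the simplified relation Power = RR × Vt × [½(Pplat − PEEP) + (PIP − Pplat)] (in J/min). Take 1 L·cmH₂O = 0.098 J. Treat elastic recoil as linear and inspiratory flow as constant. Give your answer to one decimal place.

5.8

Per-breath work = Vt × [½(Pplat−PEEP) + (PIP−Pplat)] = 0.360 × [0.5×16.0 + 3.0] = 0.360 × 11.0 = 3.96 L·cmH2O.
Power = 15 × 3.96 = 59.4 L·cmH2O/min.
× 0.098 J/(L·cmH2O) → 5.821 J/min.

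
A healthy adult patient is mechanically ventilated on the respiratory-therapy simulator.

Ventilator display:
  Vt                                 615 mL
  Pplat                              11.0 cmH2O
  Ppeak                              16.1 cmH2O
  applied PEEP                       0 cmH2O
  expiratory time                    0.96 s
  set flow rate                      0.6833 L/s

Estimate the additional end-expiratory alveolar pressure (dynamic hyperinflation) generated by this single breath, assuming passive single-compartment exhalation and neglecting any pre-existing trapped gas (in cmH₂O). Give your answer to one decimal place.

1.1

R = (PIP − Pplat)/V̇ = (16.1 − 11.0) / 0.6833 = 5.1/0.6833 = 7.464 cmH2O·s/L.
C = Vt/(Pplat − PEEP) = 615.0 / (11.0 − 0) = 615.0/11.0 = 55.909 mL/cmH2O.
τ = R × C = 7.464 × 0.05591 L/cmH2O = 0.4173 s.
Fraction remaining = e^(−Te/τ) = e^(−0.96/0.4173) = 0.1002; trapped volume = 615.0 × 0.1002 = 61.623 mL.
Additional alveolar pressure from trapping ≈ V_trapped / C = 61.623 / 55.909 = 1.102 cmH2O.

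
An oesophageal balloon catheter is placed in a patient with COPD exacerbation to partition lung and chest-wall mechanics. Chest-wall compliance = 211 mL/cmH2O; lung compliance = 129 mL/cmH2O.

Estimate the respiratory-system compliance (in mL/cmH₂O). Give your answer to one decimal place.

80.1

Lung and chest wall are elastances in series: 1/Crs = 1/CL + 1/Ccw.
1/Crs = 1/129 + 1/211 = 0.01249.
Crs = 80.064 mL/cmH2O.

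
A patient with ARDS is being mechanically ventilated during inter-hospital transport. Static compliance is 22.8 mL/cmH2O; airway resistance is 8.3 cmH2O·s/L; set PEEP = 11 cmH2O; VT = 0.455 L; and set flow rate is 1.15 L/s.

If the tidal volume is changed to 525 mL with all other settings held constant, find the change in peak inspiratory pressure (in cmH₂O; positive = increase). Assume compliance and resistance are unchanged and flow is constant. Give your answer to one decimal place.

PIP = Vt/C + R·V̇ + PEEP (constant-flow equation of motion).
Only the elastic term changes: ΔPIP = ΔVt / C = (525 − 455) / 22.8 = 3.07 cmH2O.

3.1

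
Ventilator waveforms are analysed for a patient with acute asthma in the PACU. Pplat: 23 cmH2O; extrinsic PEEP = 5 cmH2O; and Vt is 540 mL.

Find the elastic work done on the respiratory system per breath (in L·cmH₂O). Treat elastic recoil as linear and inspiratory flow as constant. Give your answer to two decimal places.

4.86

Elastic work ≈ ½ × (Pplat − PEEP) × Vt = 0.5 × (23 − 5) × 0.540 L = 0.5 × 18.0 × 0.540 = 4.86 L·cmH2O.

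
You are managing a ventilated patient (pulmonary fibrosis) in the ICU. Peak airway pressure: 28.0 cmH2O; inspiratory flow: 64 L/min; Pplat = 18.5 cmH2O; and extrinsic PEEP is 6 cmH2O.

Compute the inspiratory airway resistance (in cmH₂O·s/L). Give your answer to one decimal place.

Flow: 64 L/min ÷ 60 = 1.0667 L/s.
Raw = (PIP − Pplat) / flow = (28.0 − 18.5) / 1.0667 = 9.5 / 1.0667 = 8.906 cmH2O·s/L.

8.9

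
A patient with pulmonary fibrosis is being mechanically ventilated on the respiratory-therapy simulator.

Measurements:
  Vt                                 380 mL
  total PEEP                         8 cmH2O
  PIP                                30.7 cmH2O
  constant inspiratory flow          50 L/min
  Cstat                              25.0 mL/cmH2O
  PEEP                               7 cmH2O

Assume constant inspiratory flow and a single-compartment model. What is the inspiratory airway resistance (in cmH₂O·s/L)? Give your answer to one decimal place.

Flow: 50 L/min ÷ 60 = 0.8333 L/s.
Total PEEP = 8 cmH2O (set 7 + intrinsic 1); this is the baseline alveolar pressure.
Equation of motion (constant flow): PIP = Vt/C + R·V̇ + PEEP.
R·V̇ = PIP − Vt/C − PEEP = 30.7 − 380/25.0 − 8 = 30.7 − 15.2 − 8 = 7.5 cmH2O.
R = 7.5 / 0.8333 = 9.0 cmH2O·s/L.

9.0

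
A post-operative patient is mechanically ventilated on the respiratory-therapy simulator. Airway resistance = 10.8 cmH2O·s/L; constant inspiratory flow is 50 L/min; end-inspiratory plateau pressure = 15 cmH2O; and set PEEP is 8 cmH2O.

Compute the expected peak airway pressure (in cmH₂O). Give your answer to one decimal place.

Flow: 50 L/min ÷ 60 = 0.8333 L/s.
PIP = Pplat + Raw × flow = 15 + 10.8 × 0.8333 = 15 + 9.0 = 24.0 cmH2O.

24.0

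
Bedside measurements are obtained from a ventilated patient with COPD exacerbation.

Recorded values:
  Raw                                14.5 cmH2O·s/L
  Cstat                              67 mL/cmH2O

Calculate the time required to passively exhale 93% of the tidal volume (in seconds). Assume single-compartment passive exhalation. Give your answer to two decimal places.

τ = R × C = 14.5 × 67 mL/cmH2O = 14.5 × 0.067 L/cmH2O = 0.9715 s.
Exhaled fraction f = 1 − e^(−t/τ) → t = −τ·ln(1 − f) = −0.9715·ln(0.07) = 2.583 s.

2.58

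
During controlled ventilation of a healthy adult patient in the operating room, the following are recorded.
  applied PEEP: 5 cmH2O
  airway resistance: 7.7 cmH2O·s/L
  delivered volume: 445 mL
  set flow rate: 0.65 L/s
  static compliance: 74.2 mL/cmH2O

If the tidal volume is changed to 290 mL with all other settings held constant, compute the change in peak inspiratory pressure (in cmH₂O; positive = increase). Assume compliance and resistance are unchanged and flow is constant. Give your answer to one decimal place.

-2.1

PIP = Vt/C + R·V̇ + PEEP (constant-flow equation of motion).
Only the elastic term changes: ΔPIP = ΔVt / C = (290 − 445) / 74.2 = -2.089 cmH2O.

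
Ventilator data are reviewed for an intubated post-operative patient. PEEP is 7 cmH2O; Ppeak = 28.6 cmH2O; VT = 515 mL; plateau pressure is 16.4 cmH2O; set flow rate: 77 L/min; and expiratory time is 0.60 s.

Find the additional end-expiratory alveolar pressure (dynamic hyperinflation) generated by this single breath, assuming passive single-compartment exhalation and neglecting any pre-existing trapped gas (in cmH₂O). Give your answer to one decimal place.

Flow: 77 L/min ÷ 60 = 1.2833 L/s.
R = (PIP − Pplat)/V̇ = (28.6 − 16.4) / 1.2833 = 12.2/1.2833 = 9.507 cmH2O·s/L.
C = Vt/(Pplat − PEEP) = 515.0 / (16.4 − 7) = 515.0/9.4 = 54.787 mL/cmH2O.
τ = R × C = 9.507 × 0.05479 L/cmH2O = 0.5209 s.
Fraction remaining = e^(−Te/τ) = e^(−0.60/0.5209) = 0.3161; trapped volume = 515.0 × 0.3161 = 162.79 mL.
Additional alveolar pressure from trapping ≈ V_trapped / C = 162.79 / 54.787 = 2.971 cmH2O.

3.0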